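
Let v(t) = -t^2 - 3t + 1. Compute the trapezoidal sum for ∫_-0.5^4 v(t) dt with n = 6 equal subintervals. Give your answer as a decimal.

-40.921875

Δt = (4 − (-0.5))/6 = 0.75.
v(-0.5) = 2.25, v(0.25) = 0.1875, v(1) = -3, v(1.75) = -7.3125, v(2.5) = -12.75, v(3.25) = -19.3125, v(4) = -27.
T_6 = (Δt/2)·[v(t_0) + 2v(t_1) + ... + 2v(t_{5}) + v(t_6)].
Sum = -40.921875.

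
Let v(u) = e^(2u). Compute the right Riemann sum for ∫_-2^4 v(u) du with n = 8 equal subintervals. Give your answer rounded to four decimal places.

2877.8370

Δu = (4 − (-2))/8 = 0.75.
Right endpoints: -1.25, -0.5, 0.25, 1, 1.75, 2.5, 3.25, 4.
v(-1.25) ≈ 0.0821, v(-0.5) ≈ 0.3679, v(0.25) ≈ 1.6487, v(1) ≈ 7.3891, v(1.75) ≈ 33.1155, v(2.5) ≈ 148.4132, v(3.25) ≈ 665.1416, v(4) ≈ 2980.9580.
Sum = Δu · [v(-1.25) + v(-0.5) + v(0.25) + ...].
Sum ≈ 2877.8370.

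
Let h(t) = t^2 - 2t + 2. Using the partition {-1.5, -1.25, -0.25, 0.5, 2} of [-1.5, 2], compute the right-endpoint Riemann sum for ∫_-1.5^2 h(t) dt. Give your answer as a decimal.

Subinterval widths: 0.25, 1, 0.75, 1.5.
Right endpoints: -1.25, -0.25, 0.5, 2.
h(-1.25) = 6.0625, h(-0.25) = 2.5625, h(0.5) = 1.25, h(2) = 2.
Sum = Σ Δt_i · h(t_i).
Sum = 8.015625.

8.015625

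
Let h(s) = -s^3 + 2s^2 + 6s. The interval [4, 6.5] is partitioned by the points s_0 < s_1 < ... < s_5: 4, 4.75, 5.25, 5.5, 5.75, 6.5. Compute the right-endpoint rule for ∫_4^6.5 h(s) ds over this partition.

-208.1328125

Subinterval widths: 0.75, 0.5, 0.25, 0.25, 0.75.
Right endpoints: 4.75, 5.25, 5.5, 5.75, 6.5.
h(4.75) = -33.546875, h(5.25) = -58.078125, h(5.5) = -72.875, h(5.75) = -89.484375, h(6.5) = -151.125.
Sum = Σ Δs_i · h(s_i).
Sum = -208.1328125.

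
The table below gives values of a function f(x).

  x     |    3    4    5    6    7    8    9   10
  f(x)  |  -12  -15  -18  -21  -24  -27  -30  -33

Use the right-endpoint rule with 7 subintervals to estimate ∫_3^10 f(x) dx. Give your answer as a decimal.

Δx = 1.
Sum = 1·[(-15) + (-18) + (-21) + (-24) + (-27) + (-30) + (-33)] = -168.

-168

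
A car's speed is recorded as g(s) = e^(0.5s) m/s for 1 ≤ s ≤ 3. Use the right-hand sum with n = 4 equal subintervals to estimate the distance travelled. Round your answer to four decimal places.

6.4037

Δs = (3 − 1)/4 = 0.5.
Right endpoints: 1.5, 2, 2.5, 3.
g(1.5) ≈ 2.1170, g(2) ≈ 2.7183, g(2.5) ≈ 3.4903, g(3) ≈ 4.4817.
Sum = Δs · [g(1.5) + g(2) + g(2.5) + g(3)].
Sum ≈ 6.4037.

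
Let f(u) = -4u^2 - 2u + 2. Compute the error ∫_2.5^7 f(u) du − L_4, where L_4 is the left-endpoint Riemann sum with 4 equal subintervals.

Exact integral: ∫_2.5^7 f(u) du = -470.25.
L_4 = -372.796875.
Error = -470.25 − (-372.796875) = -97.453125.

-97.453125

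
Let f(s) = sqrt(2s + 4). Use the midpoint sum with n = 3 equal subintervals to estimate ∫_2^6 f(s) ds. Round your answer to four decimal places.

Δs = (6 − 2)/3 = 4/3.
Midpoints: 8/3, 4, 16/3.
f(8/3) ≈ 3.0551, f(4) ≈ 3.4641, f(16/3) ≈ 3.8297.
Sum = Δs · [f(8/3) + f(4) + f(16/3)].
Sum ≈ 13.7985.

13.7985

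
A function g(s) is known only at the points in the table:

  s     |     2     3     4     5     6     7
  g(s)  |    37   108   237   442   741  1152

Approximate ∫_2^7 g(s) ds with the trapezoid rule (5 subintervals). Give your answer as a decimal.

Δs = 1.
T_5 = (1/2)·[37 + 2·108 + 2·237 + 2·442 + 2·741 + 1152] = 2122.5.

2122.5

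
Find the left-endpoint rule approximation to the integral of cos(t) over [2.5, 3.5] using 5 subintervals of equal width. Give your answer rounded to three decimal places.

-0.933

Δt = (3.5 − 2.5)/5 = 0.2.
Left endpoints: 2.5, 2.7, 2.9, 3.1, 3.3.
f(2.5) ≈ -0.801, f(2.7) ≈ -0.904, f(2.9) ≈ -0.971, f(3.1) ≈ -0.999, f(3.3) ≈ -0.987.
Sum = Δt · [f(2.5) + f(2.7) + f(2.9) + f(3.1) + f(3.3)].
Sum ≈ -0.933.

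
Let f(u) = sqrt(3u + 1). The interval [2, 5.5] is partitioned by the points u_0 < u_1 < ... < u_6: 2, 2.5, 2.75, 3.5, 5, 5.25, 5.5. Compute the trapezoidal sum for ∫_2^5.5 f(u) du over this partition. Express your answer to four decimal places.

Subinterval widths: 0.5, 0.25, 0.75, 1.5, 0.25, 0.25.
f(2) ≈ 2.6458, f(2.5) ≈ 2.9155, f(2.75) ≈ 3.0414, f(3.5) ≈ 3.3912, f(5) ≈ 4.0000, f(5.25) ≈ 4.0927, f(5.5) ≈ 4.1833.
On each subinterval the trapezoid contributes (Δu_i/2)·[f(u_{i-1}) + f(u_i)].
Sum ≈ 12.1366.

12.1366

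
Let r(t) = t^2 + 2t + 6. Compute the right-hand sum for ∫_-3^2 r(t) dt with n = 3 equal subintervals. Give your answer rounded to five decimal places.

Δt = (2 − (-3))/3 = 5/3.
Right endpoints: -4/3, 1/3, 2.
r(-4/3) = 46/9, r(1/3) = 61/9, r(2) = 14.
Sum = Δt · [r(-4/3) + r(1/3) + r(2)].
Sum ≈ 43.14815.

43.14815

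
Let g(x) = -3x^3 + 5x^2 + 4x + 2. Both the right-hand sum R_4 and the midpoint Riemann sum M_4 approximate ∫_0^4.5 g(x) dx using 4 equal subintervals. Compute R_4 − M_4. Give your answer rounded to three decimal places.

-108.409

R_4 ≈ -207.34277.
M_4 ≈ -98.93408.
R_4 − M_4 ≈ -108.409.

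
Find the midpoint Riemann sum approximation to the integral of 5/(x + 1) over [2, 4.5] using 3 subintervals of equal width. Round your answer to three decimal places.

Δx = (4.5 − 2)/3 = 5/6.
Midpoints: 29/12, 3.25, 49/12.
f(29/12) = 60/41, f(3.25) = 20/17, f(49/12) = 60/61.
Sum = Δx · [f(29/12) + f(3.25) + f(49/12)].
Sum ≈ 3.020.

3.020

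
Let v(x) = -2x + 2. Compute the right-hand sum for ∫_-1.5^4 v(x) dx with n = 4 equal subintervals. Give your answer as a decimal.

Δx = (4 − (-1.5))/4 = 1.375.
Right endpoints: -0.125, 1.25, 2.625, 4.
v(-0.125) = 2.25, v(1.25) = -0.5, v(2.625) = -3.25, v(4) = -6.
Sum = Δx · [v(-0.125) + v(1.25) + v(2.625) + v(4)].
Sum = -10.3125.

-10.3125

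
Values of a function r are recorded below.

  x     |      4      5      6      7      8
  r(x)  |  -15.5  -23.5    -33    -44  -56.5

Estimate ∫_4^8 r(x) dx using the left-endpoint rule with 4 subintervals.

-116

Δx = 1.
Sum = 1·[(-15.5) + (-23.5) + (-33) + (-44)] = -116.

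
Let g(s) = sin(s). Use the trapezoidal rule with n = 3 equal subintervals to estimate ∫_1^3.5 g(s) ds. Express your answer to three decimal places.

Δs = (3.5 − 1)/3 = 5/6.
g(1) ≈ 0.841, g(11/6) ≈ 0.966, g(8/3) ≈ 0.457, g(3.5) ≈ -0.351.
T_3 = (Δs/2)·[g(s_0) + 2g(s_1) + 2g(s_2) + g(s_3)].
Sum ≈ 1.390.

1.390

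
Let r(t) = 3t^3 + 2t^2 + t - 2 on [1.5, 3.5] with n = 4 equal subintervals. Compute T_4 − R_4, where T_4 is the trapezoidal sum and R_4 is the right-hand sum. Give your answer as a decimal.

T_4 = 138.125.
R_4 = 173.25.
T_4 − R_4 = -35.125.

-35.125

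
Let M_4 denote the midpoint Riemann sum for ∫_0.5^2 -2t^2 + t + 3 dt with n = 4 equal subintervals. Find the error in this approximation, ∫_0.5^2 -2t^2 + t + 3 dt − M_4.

-0.03515625

Exact integral: ∫_0.5^2 f(t) dt = 1.125.
M_4 = 1.16015625.
Error = 1.125 − 1.16015625 = -0.03515625.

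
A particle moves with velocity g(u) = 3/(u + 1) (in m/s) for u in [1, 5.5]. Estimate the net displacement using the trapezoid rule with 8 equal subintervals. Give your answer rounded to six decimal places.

Δu = (5.5 − 1)/8 = 0.5625.
g(1) = 1.5, g(1.5625) = 48/41, g(2.125) = 0.96, g(2.6875) = 48/59, g(3.25) = 12/17, g(3.8125) = 48/77, g(4.375) = 24/43, g(4.9375) = 48/95, g(5.5) = 6/13.
T_8 = (Δu/2)·[g(u_0) + 2g(u_1) + ... + 2g(u_{7}) + g(u_8)].
Sum ≈ 3.553719.

3.553719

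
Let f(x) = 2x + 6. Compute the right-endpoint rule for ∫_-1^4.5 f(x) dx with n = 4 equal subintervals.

59.8125

Δx = (4.5 − (-1))/4 = 1.375.
Right endpoints: 0.375, 1.75, 3.125, 4.5.
f(0.375) = 6.75, f(1.75) = 9.5, f(3.125) = 12.25, f(4.5) = 15.
Sum = Δx · [f(0.375) + f(1.75) + f(3.125) + f(4.5)].
Sum = 59.8125.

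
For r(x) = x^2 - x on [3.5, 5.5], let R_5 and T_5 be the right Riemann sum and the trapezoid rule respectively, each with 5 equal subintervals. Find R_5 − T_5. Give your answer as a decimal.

R_5 = 35.42.
T_5 = 32.22.
R_5 − T_5 = 3.2.

3.2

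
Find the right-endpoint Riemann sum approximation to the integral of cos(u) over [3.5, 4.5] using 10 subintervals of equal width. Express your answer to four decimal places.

Δu = (4.5 − 3.5)/10 = 0.1.
Right endpoints: 3.6, 3.7, 3.8, 3.9, 4, 4.1, 4.2, 4.3, 4.4, 4.5.
f(3.6) ≈ -0.8968, f(3.7) ≈ -0.8481, f(3.8) ≈ -0.7910, f(3.9) ≈ -0.7259, f(4) ≈ -0.6536, f(4.1) ≈ -0.5748, f(4.2) ≈ -0.4903, f(4.3) ≈ -0.4008, f(4.4) ≈ -0.3073, f(4.5) ≈ -0.2108.
Sum = Δu · [f(3.6) + f(3.7) + f(3.8) + ...].
Sum ≈ -0.5899.

-0.5899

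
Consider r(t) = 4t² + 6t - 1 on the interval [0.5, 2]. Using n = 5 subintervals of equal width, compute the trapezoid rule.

Δt = (2 − 0.5)/5 = 0.3.
r(0.5) = 3, r(0.8) = 6.36, r(1.1) = 10.44, r(1.4) = 15.24, r(1.7) = 20.76, r(2) = 27.
T_5 = (Δt/2)·[r(t_0) + 2r(t_1) + ... + 2r(t_{4}) + r(t_5)].
Sum = 20.34.

20.34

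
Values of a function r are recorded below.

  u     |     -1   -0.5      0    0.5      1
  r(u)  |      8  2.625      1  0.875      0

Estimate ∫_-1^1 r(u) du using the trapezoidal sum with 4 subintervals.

Δu = 0.5.
T_4 = (0.5/2)·[8 + 2·2.625 + 2·1 + 2·0.875 + 0] = 4.25.

4.25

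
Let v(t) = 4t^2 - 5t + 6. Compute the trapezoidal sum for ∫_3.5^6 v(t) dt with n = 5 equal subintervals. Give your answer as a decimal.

Δt = (6 − 3.5)/5 = 0.5.
v(3.5) = 37.5, v(4) = 50, v(4.5) = 64.5, v(5) = 81, v(5.5) = 99.5, v(6) = 120.
T_5 = (Δt/2)·[v(t_0) + 2v(t_1) + ... + 2v(t_{4}) + v(t_5)].
Sum = 186.875.

186.875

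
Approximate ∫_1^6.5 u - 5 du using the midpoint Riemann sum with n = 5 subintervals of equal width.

Δu = (6.5 − 1)/5 = 1.1.
Midpoints: 1.55, 2.65, 3.75, 4.85, 5.95.
f(1.55) = -3.45, f(2.65) = -2.35, f(3.75) = -1.25, f(4.85) = -0.15, f(5.95) = 0.95.
Sum = Δu · [f(1.55) + f(2.65) + f(3.75) + f(4.85) + f(5.95)].
Sum = -6.875.

-6.875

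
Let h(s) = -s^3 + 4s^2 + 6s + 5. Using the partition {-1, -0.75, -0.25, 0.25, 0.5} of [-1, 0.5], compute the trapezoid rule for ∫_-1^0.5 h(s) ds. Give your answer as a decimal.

Subinterval widths: 0.25, 0.5, 0.5, 0.25.
h(-1) = 4, h(-0.75) = 3.171875, h(-0.25) = 3.765625, h(0.25) = 6.734375, h(0.5) = 8.875.
On each subinterval the trapezoid contributes (Δs_i/2)·[h(s_{i-1}) + h(s_i)].
Sum = 7.20703125.

7.20703125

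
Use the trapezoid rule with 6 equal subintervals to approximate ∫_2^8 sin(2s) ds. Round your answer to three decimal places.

Δs = (8 − 2)/6 = 1.
f(2) ≈ -0.757, f(3) ≈ -0.279, f(4) ≈ 0.989, f(5) ≈ -0.544, f(6) ≈ -0.537, f(7) ≈ 0.991, f(8) ≈ -0.288.
T_6 = (Δs/2)·[f(s_0) + 2f(s_1) + ... + 2f(s_{5}) + f(s_6)].
Sum ≈ 0.098.

0.098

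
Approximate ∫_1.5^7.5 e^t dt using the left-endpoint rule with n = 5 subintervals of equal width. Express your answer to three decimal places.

Δt = (7.5 − 1.5)/5 = 1.2.
Left endpoints: 1.5, 2.7, 3.9, 5.1, 6.3.
f(1.5) ≈ 4.482, f(2.7) ≈ 14.880, f(3.9) ≈ 49.402, f(5.1) ≈ 164.022, f(6.3) ≈ 544.572.
Sum = Δt · [f(1.5) + f(2.7) + f(3.9) + f(5.1) + f(6.3)].
Sum ≈ 932.829.

932.829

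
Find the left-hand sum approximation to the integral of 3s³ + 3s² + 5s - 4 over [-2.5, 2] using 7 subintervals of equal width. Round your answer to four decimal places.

Δs = (2 − (-2.5))/7 = 9/14.
Left endpoints: -2.5, -13/7, -17/14, -4/7, 1/14, 5/7, 19/14.
f(-2.5) = -44.625, f(-13/7) = -7599/343, f(-17/14) = -30237/2744, f(-4/7) = -2208/343, f(1/14) = -9951/2744, f(5/7) = 753/343, f(19/14) = 43383/2744.
Sum = Δs · [f(-2.5) + f(-13/7) + f(-17/14) + ...].
Sum ≈ -44.9082.

-44.9082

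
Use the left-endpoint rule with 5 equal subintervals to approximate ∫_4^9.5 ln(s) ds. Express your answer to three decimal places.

9.852

Δs = (9.5 − 4)/5 = 1.1.
Left endpoints: 4, 5.1, 6.2, 7.3, 8.4.
f(4) ≈ 1.386, f(5.1) ≈ 1.629, f(6.2) ≈ 1.825, f(7.3) ≈ 1.988, f(8.4) ≈ 2.128.
Sum = Δs · [f(4) + f(5.1) + f(6.2) + f(7.3) + f(8.4)].
Sum ≈ 9.852.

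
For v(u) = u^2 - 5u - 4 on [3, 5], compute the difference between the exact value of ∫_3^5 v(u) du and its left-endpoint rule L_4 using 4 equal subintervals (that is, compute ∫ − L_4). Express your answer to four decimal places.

1.4167

Exact integral: ∫_3^5 v(u) du ≈ -15.333333.
L_4 = -16.75.
Error ≈ -15.333333 − (-16.75) ≈ 1.4167.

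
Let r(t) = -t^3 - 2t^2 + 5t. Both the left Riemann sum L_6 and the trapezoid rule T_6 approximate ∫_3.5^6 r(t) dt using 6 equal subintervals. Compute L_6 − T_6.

L_6 ≈ -300.3421586.
T_6 ≈ -343.7015336.
L_6 − T_6 = 43.359375.

43.359375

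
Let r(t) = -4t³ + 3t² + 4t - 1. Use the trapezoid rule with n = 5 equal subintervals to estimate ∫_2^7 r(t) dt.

Δt = (7 − 2)/5 = 1.
r(2) = -13, r(3) = -70, r(4) = -193, r(5) = -406, r(6) = -733, r(7) = -1198.
T_5 = (Δt/2)·[r(t_0) + 2r(t_1) + ... + 2r(t_{4}) + r(t_5)].
Sum = -2007.5.

-2007.5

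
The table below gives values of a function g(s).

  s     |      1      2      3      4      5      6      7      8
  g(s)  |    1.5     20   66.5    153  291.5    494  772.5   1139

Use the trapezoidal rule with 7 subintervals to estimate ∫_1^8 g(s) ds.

Δs = 1.
T_7 = (1/2)·[1.5 + 2·20 + 2·66.5 + 2·153 + 2·291.5 + 2·494 + 2·772.5 + 1139] = 2367.75.

2367.75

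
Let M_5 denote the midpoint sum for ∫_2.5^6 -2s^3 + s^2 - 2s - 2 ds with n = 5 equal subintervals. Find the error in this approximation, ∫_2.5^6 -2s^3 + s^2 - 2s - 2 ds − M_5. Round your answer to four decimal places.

-3.5015

Exact integral: ∫_2.5^6 f(s) ds ≈ -598.427083.
M_5 = -594.925625.
Error ≈ -598.427083 − (-594.925625) ≈ -3.5015.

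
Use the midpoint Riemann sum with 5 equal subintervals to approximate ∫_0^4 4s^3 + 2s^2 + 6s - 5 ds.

Δs = (4 − 0)/5 = 0.8.
Midpoints: 0.4, 1.2, 2, 2.8, 3.6.
f(0.4) = -2.024, f(1.2) = 11.992, f(2) = 47, f(2.8) = 115.288, f(3.6) = 229.144.
Sum = Δs · [f(0.4) + f(1.2) + f(2) + f(2.8) + f(3.6)].
Sum = 321.12.

321.12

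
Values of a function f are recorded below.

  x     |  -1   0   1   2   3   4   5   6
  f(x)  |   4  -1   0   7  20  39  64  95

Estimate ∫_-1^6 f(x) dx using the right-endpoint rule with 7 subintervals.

224

Δx = 1.
Sum = 1·[(-1) + 0 + 7 + 20 + 39 + 64 + 95] = 224.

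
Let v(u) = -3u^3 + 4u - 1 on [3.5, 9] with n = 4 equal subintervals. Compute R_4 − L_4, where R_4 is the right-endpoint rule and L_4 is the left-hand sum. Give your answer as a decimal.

R_4 ≈ -6173.6962891.
L_4 ≈ -3373.6806641.
R_4 − L_4 = -2800.015625.

-2800.015625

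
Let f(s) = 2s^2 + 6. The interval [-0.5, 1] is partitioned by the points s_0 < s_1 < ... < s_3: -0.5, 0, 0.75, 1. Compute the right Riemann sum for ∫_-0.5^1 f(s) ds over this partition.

10.34375

Subinterval widths: 0.5, 0.75, 0.25.
Right endpoints: 0, 0.75, 1.
f(0) = 6, f(0.75) = 7.125, f(1) = 8.
Sum = Σ Δs_i · f(s_i).
Sum = 10.34375.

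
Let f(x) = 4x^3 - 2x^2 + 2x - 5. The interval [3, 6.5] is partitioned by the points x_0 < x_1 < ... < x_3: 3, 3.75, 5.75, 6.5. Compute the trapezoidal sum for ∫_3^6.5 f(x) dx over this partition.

Subinterval widths: 0.75, 2, 0.75.
f(3) = 91, f(3.75) = 185.3125, f(5.75) = 700.8125, f(6.5) = 1022.
On each subinterval the trapezoid contributes (Δx_i/2)·[f(x_{i-1}) + f(x_i)].
Sum = 1635.796875.

1635.796875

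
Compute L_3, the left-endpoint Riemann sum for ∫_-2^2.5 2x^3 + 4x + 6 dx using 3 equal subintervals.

-3.375

Δx = (2.5 − (-2))/3 = 1.5.
Left endpoints: -2, -0.5, 1.
f(-2) = -18, f(-0.5) = 3.75, f(1) = 12.
Sum = Δx · [f(-2) + f(-0.5) + f(1)].
Sum = -3.375.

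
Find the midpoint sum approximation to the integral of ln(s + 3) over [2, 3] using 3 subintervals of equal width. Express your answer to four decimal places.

Δs = (3 − 2)/3 = 1/3.
Midpoints: 13/6, 2.5, 17/6.
f(13/6) ≈ 1.6422, f(2.5) ≈ 1.7047, f(17/6) ≈ 1.7636.
Sum = Δs · [f(13/6) + f(2.5) + f(17/6)].
Sum ≈ 1.7035.

1.7035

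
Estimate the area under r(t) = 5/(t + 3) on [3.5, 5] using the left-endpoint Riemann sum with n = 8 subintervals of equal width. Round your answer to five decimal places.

Δt = (5 − 3.5)/8 = 0.1875.
Left endpoints: 3.5, 3.6875, 3.875, 4.0625, 4.25, 4.4375, 4.625, 4.8125.
r(3.5) = 10/13, r(3.6875) = 80/107, r(3.875) = 8/11, r(4.0625) = 80/113, r(4.25) = 20/29, r(4.4375) = 80/119, r(4.625) = 40/61, r(4.8125) = 0.64.
Sum = Δt · [r(3.5) + r(3.6875) + r(3.875) + ...].
Sum ≈ 1.05184.

1.05184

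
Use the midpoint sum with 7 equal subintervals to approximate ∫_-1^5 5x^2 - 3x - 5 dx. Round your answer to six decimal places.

Δx = (5 − (-1))/7 = 6/7.
Midpoints: -4/7, 2/7, 8/7, 2, 20/7, 26/7, 32/7.
f(-4/7) = -81/49, f(2/7) = -267/49, f(8/7) = -93/49, f(2) = 9, f(20/7) = 1335/49, f(26/7) = 2589/49, f(32/7) = 4203/49.
Sum = Δx · [f(-4/7) + f(2/7) + f(8/7) + ...].
Sum ≈ 142.163265.

142.163265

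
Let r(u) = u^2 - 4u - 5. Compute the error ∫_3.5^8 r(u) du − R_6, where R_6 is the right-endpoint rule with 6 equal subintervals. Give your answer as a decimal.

-13.078125

Exact integral: ∫_3.5^8 r(u) du = 30.375.
R_6 = 43.453125.
Error = 30.375 − 43.453125 = -13.078125.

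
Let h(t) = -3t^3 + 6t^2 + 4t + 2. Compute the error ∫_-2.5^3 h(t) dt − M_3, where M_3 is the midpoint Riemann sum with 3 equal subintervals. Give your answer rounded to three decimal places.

5.777

Exact integral: ∫_-2.5^3 h(t) dt = 70.296875.
M_3 ≈ 64.51997.
Error ≈ 70.296875 − 64.51997 ≈ 5.777.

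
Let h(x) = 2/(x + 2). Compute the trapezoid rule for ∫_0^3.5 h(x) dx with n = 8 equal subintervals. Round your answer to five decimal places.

Δx = (3.5 − 0)/8 = 0.4375.
h(0) = 1, h(0.4375) = 32/39, h(0.875) = 16/23, h(1.3125) = 32/53, h(1.75) = 8/15, h(2.1875) = 32/67, h(2.625) = 16/37, h(3.0625) = 32/81, h(3.5) = 4/11.
T_8 = (Δx/2)·[h(x_0) + 2h(x_1) + ... + 2h(x_{7}) + h(x_8)].
Sum ≈ 2.03009.

2.03009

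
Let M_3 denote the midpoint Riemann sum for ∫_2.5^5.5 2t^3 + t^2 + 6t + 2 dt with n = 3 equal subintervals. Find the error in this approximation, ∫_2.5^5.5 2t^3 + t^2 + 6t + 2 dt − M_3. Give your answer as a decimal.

Exact integral: ∫_2.5^5.5 f(t) dt = 566.25.
M_3 = 560.
Error = 566.25 − 560 = 6.25.

6.25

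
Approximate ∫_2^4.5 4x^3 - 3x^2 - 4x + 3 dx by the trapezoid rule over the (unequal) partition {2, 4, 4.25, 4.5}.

330.1875

Subinterval widths: 2, 0.25, 0.25.
f(2) = 15, f(4) = 195, f(4.25) = 238.875, f(4.5) = 288.75.
On each subinterval the trapezoid contributes (Δx_i/2)·[f(x_{i-1}) + f(x_i)].
Sum = 330.1875.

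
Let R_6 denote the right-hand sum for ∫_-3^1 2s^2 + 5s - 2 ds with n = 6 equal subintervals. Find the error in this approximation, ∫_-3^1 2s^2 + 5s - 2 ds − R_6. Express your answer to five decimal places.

Exact integral: ∫_-3^1 f(s) ds ≈ -9.3333333.
R_6 ≈ -7.4074074.
Error ≈ -9.3333333 − (-7.4074074) ≈ -1.92593.

-1.92593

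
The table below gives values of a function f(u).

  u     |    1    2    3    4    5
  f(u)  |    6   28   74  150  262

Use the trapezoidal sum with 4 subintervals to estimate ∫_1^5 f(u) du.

386

Δu = 1.
T_4 = (1/2)·[6 + 2·28 + 2·74 + 2·150 + 262] = 386.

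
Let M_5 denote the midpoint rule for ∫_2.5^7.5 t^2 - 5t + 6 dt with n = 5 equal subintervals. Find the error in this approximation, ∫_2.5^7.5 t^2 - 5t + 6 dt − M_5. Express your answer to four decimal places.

0.4167

Exact integral: ∫_2.5^7.5 f(t) dt ≈ 40.416667.
M_5 = 40.
Error ≈ 40.416667 − 40 ≈ 0.4167.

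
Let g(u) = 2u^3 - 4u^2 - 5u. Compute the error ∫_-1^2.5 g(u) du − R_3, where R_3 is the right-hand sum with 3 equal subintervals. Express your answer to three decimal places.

Exact integral: ∫_-1^2.5 g(u) du ≈ -16.26042.
R_3 ≈ -18.92593.
Error ≈ -16.26042 − (-18.92593) ≈ 2.666.

2.666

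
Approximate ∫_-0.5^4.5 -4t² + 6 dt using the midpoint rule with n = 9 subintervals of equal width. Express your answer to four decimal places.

Δt = (4.5 − (-0.5))/9 = 5/9.
Midpoints: -2/9, 1/3, 8/9, 13/9, 2, 23/9, 28/9, 11/3, 38/9.
f(-2/9) = 470/81, f(1/3) = 50/9, f(8/9) = 230/81, f(13/9) = -190/81, f(2) = -10, f(23/9) = -1630/81, f(28/9) = -2650/81, f(11/3) = -430/9, f(38/9) = -5290/81.
Sum = Δt · [f(-2/9) + f(1/3) + f(8/9) + ...].
Sum ≈ -91.1523.

-91.1523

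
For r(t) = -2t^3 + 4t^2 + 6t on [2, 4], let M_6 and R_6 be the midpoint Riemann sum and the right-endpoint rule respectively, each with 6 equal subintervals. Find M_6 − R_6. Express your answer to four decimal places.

9.4444

M_6 ≈ -9.074074.
R_6 ≈ -18.518519.
M_6 − R_6 ≈ 9.4444.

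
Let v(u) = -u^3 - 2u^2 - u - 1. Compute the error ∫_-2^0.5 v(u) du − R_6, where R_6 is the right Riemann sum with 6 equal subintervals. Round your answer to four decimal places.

0.6330

Exact integral: ∫_-2^0.5 v(u) du ≈ -2.057292.
R_6 ≈ -2.690249.
Error ≈ -2.057292 − (-2.690249) ≈ 0.6330.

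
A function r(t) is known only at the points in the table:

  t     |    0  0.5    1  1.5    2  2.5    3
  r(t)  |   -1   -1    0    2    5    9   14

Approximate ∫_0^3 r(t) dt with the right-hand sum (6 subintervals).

14.5

Δt = 0.5.
Sum = 0.5·[(-1) + 0 + 2 + 5 + 9 + 14] = 14.5.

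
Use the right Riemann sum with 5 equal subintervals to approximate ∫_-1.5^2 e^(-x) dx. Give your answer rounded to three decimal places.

Δx = (2 − (-1.5))/5 = 0.7.
Right endpoints: -0.8, -0.1, 0.6, 1.3, 2.
f(-0.8) ≈ 2.226, f(-0.1) ≈ 1.105, f(0.6) ≈ 0.549, f(1.3) ≈ 0.273, f(2) ≈ 0.135.
Sum = Δx · [f(-0.8) + f(-0.1) + f(0.6) + f(1.3) + f(2)].
Sum ≈ 3.001.

3.001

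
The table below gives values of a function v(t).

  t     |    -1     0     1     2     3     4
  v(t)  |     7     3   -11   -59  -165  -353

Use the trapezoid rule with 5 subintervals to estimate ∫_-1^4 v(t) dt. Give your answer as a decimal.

Δt = 1.
T_5 = (1/2)·[7 + 2·3 + 2·(-11) + 2·(-59) + 2·(-165) + (-353)] = -405.

-405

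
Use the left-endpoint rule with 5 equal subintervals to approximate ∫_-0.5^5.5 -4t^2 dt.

-155.76

Δt = (5.5 − (-0.5))/5 = 1.2.
Left endpoints: -0.5, 0.7, 1.9, 3.1, 4.3.
f(-0.5) = -1, f(0.7) = -1.96, f(1.9) = -14.44, f(3.1) = -38.44, f(4.3) = -73.96.
Sum = Δt · [f(-0.5) + f(0.7) + f(1.9) + f(3.1) + f(4.3)].
Sum = -155.76.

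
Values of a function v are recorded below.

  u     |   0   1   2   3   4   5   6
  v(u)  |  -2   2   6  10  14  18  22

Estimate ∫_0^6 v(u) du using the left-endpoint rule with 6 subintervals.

Δu = 1.
Sum = 1·[(-2) + 2 + 6 + 10 + 14 + 18] = 48.

48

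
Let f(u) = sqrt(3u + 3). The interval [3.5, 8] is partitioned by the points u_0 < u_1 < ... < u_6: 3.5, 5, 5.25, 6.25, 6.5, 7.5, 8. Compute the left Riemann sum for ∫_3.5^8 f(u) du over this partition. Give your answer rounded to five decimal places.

19.33635

Subinterval widths: 1.5, 0.25, 1, 0.25, 1, 0.5.
Left endpoints: 3.5, 5, 5.25, 6.25, 6.5, 7.5.
f(3.5) ≈ 3.67423, f(5) ≈ 4.24264, f(5.25) ≈ 4.33013, f(6.25) ≈ 4.66369, f(6.5) ≈ 4.74342, f(7.5) ≈ 5.04975.
Sum = Σ Δu_i · f(u_i).
Sum ≈ 19.33635.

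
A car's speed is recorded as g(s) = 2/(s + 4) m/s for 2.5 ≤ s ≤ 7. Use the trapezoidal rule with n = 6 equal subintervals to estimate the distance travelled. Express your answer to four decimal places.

1.0536

Δs = (7 − 2.5)/6 = 0.75.
g(2.5) = 4/13, g(3.25) = 8/29, g(4) = 0.25, g(4.75) = 8/35, g(5.5) = 4/19, g(6.25) = 8/41, g(7) = 2/11.
T_6 = (Δs/2)·[g(s_0) + 2g(s_1) + ... + 2g(s_{5}) + g(s_6)].
Sum ≈ 1.0536.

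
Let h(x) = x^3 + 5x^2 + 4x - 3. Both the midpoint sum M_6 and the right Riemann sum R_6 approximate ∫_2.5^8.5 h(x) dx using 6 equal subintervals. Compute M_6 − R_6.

M_6 = 2396.
R_6 = 2904.5.
M_6 − R_6 = -508.5.

-508.5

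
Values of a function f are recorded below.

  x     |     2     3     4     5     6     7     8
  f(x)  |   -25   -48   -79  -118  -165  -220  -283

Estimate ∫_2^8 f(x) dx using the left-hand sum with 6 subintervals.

-655

Δx = 1.
Sum = 1·[(-25) + (-48) + (-79) + (-118) + (-165) + (-220)] = -655.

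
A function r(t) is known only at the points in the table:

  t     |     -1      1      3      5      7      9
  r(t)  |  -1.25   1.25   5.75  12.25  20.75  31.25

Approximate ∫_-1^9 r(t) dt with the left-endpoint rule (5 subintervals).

77.5

Δt = 2.
Sum = 2·[(-1.25) + 1.25 + 5.75 + 12.25 + 20.75] = 77.5.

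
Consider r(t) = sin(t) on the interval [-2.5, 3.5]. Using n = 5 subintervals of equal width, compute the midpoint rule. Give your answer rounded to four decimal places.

0.1438

Δt = (3.5 − (-2.5))/5 = 1.2.
Midpoints: -1.9, -0.7, 0.5, 1.7, 2.9.
r(-1.9) ≈ -0.9463, r(-0.7) ≈ -0.6442, r(0.5) ≈ 0.4794, r(1.7) ≈ 0.9917, r(2.9) ≈ 0.2392.
Sum = Δt · [r(-1.9) + r(-0.7) + r(0.5) + r(1.7) + r(2.9)].
Sum ≈ 0.1438.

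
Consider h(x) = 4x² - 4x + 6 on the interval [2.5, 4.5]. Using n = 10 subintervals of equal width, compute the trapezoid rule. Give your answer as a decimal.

84.72

Δx = (4.5 − 2.5)/10 = 0.2.
h(2.5) = 21, h(2.7) = 24.36, h(2.9) = 28.04, h(3.1) = 32.04, h(3.3) = 36.36, h(3.5) = 41, h(3.7) = 45.96, h(3.9) = 51.24, h(4.1) = 56.84, h(4.3) = 62.76, h(4.5) = 69.
T_10 = (Δx/2)·[h(x_0) + 2h(x_1) + ... + 2h(x_{9}) + h(x_10)].
Sum = 84.72.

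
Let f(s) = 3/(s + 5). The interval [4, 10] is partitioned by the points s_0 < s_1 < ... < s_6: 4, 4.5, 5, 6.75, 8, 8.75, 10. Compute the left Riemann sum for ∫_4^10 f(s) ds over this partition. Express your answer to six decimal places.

Subinterval widths: 0.5, 0.5, 1.75, 1.25, 0.75, 1.25.
Left endpoints: 4, 4.5, 5, 6.75, 8, 8.75.
f(4) = 1/3, f(4.5) = 6/19, f(5) = 0.3, f(6.75) = 12/47, f(8) = 3/13, f(8.75) = 12/55.
Sum = Σ Δs_i · f(s_i).
Sum ≈ 1.614515.

1.614515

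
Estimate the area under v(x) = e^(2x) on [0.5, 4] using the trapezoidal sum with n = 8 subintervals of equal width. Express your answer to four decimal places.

1582.9381

Δx = (4 − 0.5)/8 = 0.4375.
v(0.5) ≈ 2.7183, v(0.9375) ≈ 6.5208, v(1.375) ≈ 15.6426, v(1.8125) ≈ 37.5247, v(2.25) ≈ 90.0171, v(2.6875) ≈ 215.9399, v(3.125) ≈ 518.0128, v(3.5625) ≈ 1242.6482, v(4) ≈ 2980.9580.
T_8 = (Δx/2)·[v(x_0) + 2v(x_1) + ... + 2v(x_{7}) + v(x_8)].
Sum ≈ 1582.9381.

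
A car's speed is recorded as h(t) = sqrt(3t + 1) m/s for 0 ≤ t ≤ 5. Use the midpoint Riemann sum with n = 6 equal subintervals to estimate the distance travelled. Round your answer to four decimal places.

14.0293

Δt = (5 − 0)/6 = 5/6.
Midpoints: 5/12, 1.25, 25/12, 35/12, 3.75, 55/12.
h(5/12) ≈ 1.5000, h(1.25) ≈ 2.1794, h(25/12) ≈ 2.6926, h(35/12) ≈ 3.1225, h(3.75) ≈ 3.5000, h(55/12) ≈ 3.8406.
Sum = Δt · [h(5/12) + h(1.25) + h(25/12) + ...].
Sum ≈ 14.0293.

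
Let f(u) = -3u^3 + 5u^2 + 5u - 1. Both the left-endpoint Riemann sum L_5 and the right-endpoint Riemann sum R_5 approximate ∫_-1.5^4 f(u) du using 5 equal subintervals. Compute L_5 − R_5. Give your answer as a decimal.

116.4625

L_5 = 4.2625.
R_5 = -112.2.
L_5 − R_5 = 116.4625.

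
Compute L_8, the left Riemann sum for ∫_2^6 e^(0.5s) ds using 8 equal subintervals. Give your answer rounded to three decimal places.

30.573

Δs = (6 − 2)/8 = 0.5.
Left endpoints: 2, 2.5, 3, 3.5, 4, 4.5, 5, 5.5.
f(2) ≈ 2.718, f(2.5) ≈ 3.490, f(3) ≈ 4.482, f(3.5) ≈ 5.755, f(4) ≈ 7.389, f(4.5) ≈ 9.488, f(5) ≈ 12.182, f(5.5) ≈ 15.643.
Sum = Δs · [f(2) + f(2.5) + f(3) + ...].
Sum ≈ 30.573.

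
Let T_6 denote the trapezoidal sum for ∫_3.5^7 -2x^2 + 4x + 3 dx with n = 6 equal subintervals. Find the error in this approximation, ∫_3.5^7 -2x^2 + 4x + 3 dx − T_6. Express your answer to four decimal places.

Exact integral: ∫_3.5^7 f(x) dx ≈ -116.083333.
T_6 ≈ -116.480324.
Error ≈ -116.083333 − (-116.480324) ≈ 0.3970.

0.3970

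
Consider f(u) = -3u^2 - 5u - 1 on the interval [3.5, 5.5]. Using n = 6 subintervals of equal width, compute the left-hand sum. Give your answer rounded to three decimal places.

Δu = (5.5 − 3.5)/6 = 1/3.
Left endpoints: 3.5, 23/6, 25/6, 4.5, 29/6, 31/6.
f(3.5) = -55.25, f(23/6) = -64.25, f(25/6) = -887/12, f(4.5) = -84.25, f(29/6) = -95.25, f(31/6) = -1283/12.
Sum = Δu · [f(3.5) + f(23/6) + f(25/6) + ...].
Sum ≈ -159.944.

-159.944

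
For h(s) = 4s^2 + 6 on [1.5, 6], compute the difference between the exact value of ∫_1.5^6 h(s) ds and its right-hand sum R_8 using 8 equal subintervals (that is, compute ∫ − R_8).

Exact integral: ∫_1.5^6 h(s) ds = 310.5.
R_8 = 349.41796875.
Error = 310.5 − 349.41796875 = -38.91796875.

-38.91796875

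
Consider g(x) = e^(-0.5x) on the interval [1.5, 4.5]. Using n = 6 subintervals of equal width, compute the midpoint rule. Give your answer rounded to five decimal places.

Δx = (4.5 − 1.5)/6 = 0.5.
Midpoints: 1.75, 2.25, 2.75, 3.25, 3.75, 4.25.
g(1.75) ≈ 0.41686, g(2.25) ≈ 0.32465, g(2.75) ≈ 0.25284, g(3.25) ≈ 0.19691, g(3.75) ≈ 0.15335, g(4.25) ≈ 0.11943.
Sum = Δx · [g(1.75) + g(2.25) + g(2.75) + ...].
Sum ≈ 0.73203.

0.73203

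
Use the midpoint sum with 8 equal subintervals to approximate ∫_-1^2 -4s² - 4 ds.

-23.859375

Δs = (2 − (-1))/8 = 0.375.
Midpoints: -0.8125, -0.4375, -0.0625, 0.3125, 0.6875, 1.0625, 1.4375, 1.8125.
f(-0.8125) = -6.640625, f(-0.4375) = -4.765625, f(-0.0625) = -4.015625, f(0.3125) = -4.390625, f(0.6875) = -5.890625, f(1.0625) = -8.515625, f(1.4375) = -12.265625, f(1.8125) = -17.140625.
Sum = Δs · [f(-0.8125) + f(-0.4375) + f(-0.0625) + ...].
Sum = -23.859375.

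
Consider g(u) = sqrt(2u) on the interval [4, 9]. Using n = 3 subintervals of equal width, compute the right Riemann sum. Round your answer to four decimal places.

Δu = (9 − 4)/3 = 5/3.
Right endpoints: 17/3, 22/3, 9.
g(17/3) ≈ 3.3665, g(22/3) ≈ 3.8297, g(9) ≈ 4.2426.
Sum = Δu · [g(17/3) + g(22/3) + g(9)].
Sum ≈ 19.0648.

19.0648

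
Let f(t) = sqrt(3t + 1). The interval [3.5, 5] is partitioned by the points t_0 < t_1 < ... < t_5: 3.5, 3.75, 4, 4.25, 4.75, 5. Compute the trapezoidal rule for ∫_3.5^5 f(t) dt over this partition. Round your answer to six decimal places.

5.555242

Subinterval widths: 0.25, 0.25, 0.25, 0.5, 0.25.
f(3.5) ≈ 3.391165, f(3.75) ≈ 3.500000, f(4) ≈ 3.605551, f(4.25) ≈ 3.708099, f(4.75) ≈ 3.905125, f(5) ≈ 4.000000.
On each subinterval the trapezoid contributes (Δt_i/2)·[f(t_{i-1}) + f(t_i)].
Sum ≈ 5.555242.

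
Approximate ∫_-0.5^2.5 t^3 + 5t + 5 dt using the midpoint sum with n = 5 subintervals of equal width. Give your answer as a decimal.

39.48

Δt = (2.5 − (-0.5))/5 = 0.6.
Midpoints: -0.2, 0.4, 1, 1.6, 2.2.
f(-0.2) = 3.992, f(0.4) = 7.064, f(1) = 11, f(1.6) = 17.096, f(2.2) = 26.648.
Sum = Δt · [f(-0.2) + f(0.4) + f(1) + f(1.6) + f(2.2)].
Sum = 39.48.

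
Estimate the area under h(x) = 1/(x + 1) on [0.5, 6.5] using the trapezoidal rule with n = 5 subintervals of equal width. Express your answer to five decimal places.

1.65791

Δx = (6.5 − 0.5)/5 = 1.2.
h(0.5) = 2/3, h(1.7) = 10/27, h(2.9) = 10/39, h(4.1) = 10/51, h(5.3) = 10/63, h(6.5) = 2/15.
T_5 = (Δx/2)·[h(x_0) + 2h(x_1) + ... + 2h(x_{4}) + h(x_5)].
Sum ≈ 1.65791.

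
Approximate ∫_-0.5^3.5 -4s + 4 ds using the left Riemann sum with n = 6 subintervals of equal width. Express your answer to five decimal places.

-2.66667

Δs = (3.5 − (-0.5))/6 = 2/3.
Left endpoints: -0.5, 1/6, 5/6, 1.5, 13/6, 17/6.
f(-0.5) = 6, f(1/6) = 10/3, f(5/6) = 2/3, f(1.5) = -2, f(13/6) = -14/3, f(17/6) = -22/3.
Sum = Δs · [f(-0.5) + f(1/6) + f(5/6) + ...].
Sum ≈ -2.66667.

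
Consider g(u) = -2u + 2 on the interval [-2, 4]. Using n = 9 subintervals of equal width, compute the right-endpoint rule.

Δu = (4 − (-2))/9 = 2/3.
Right endpoints: -4/3, -2/3, 0, 2/3, 4/3, 2, 8/3, 10/3, 4.
g(-4/3) = 14/3, g(-2/3) = 10/3, g(0) = 2, g(2/3) = 2/3, g(4/3) = -2/3, g(2) = -2, g(8/3) = -10/3, g(10/3) = -14/3, g(4) = -6.
Sum = Δu · [g(-4/3) + g(-2/3) + g(0) + ...].
Sum = -4.

-4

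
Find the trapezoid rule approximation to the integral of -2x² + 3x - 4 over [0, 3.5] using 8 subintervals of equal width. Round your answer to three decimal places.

-24.432

Δx = (3.5 − 0)/8 = 0.4375.
f(0) = -4, f(0.4375) = -3.0703125, f(0.875) = -2.90625, f(1.3125) = -3.5078125, f(1.75) = -4.875, f(2.1875) = -7.0078125, f(2.625) = -9.90625, f(3.0625) = -13.5703125, f(3.5) = -18.
T_8 = (Δx/2)·[f(x_0) + 2f(x_1) + ... + 2f(x_{7}) + f(x_8)].
Sum ≈ -24.432.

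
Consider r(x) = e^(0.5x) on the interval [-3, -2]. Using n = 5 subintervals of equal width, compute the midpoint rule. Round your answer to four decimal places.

0.2894

Δx = (-2 − (-3))/5 = 0.2.
Midpoints: -2.9, -2.7, -2.5, -2.3, -2.1.
r(-2.9) ≈ 0.2346, r(-2.7) ≈ 0.2592, r(-2.5) ≈ 0.2865, r(-2.3) ≈ 0.3166, r(-2.1) ≈ 0.3499.
Sum = Δx · [r(-2.9) + r(-2.7) + r(-2.5) + r(-2.3) + r(-2.1)].
Sum ≈ 0.2894.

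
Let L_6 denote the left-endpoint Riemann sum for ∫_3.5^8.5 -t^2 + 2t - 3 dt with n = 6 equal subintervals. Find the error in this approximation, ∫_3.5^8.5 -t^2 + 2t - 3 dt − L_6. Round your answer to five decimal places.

-20.25463

Exact integral: ∫_3.5^8.5 f(t) dt ≈ -145.4166667.
L_6 ≈ -125.1620370.
Error ≈ -145.4166667 − (-125.1620370) ≈ -20.25463.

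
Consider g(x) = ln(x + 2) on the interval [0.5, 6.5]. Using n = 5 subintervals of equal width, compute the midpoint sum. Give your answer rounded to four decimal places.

Δx = (6.5 − 0.5)/5 = 1.2.
Midpoints: 1.1, 2.3, 3.5, 4.7, 5.9.
g(1.1) ≈ 1.1314, g(2.3) ≈ 1.4586, g(3.5) ≈ 1.7047, g(4.7) ≈ 1.9021, g(5.9) ≈ 2.0669.
Sum = Δx · [g(1.1) + g(2.3) + g(3.5) + g(4.7) + g(5.9)].
Sum ≈ 9.9165.

9.9165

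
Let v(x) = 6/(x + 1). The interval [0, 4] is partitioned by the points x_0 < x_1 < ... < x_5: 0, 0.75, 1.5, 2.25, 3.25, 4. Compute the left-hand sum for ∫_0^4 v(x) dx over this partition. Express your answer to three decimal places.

Subinterval widths: 0.75, 0.75, 0.75, 1, 0.75.
Left endpoints: 0, 0.75, 1.5, 2.25, 3.25.
v(0) = 6, v(0.75) = 24/7, v(1.5) = 2.4, v(2.25) = 24/13, v(3.25) = 24/17.
Sum = Σ Δx_i · v(x_i).
Sum ≈ 11.776.

11.776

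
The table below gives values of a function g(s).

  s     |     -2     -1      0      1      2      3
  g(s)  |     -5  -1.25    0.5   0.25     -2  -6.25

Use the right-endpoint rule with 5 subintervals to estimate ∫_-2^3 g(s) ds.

Δs = 1.
Sum = 1·[(-1.25) + 0.5 + 0.25 + (-2) + (-6.25)] = -8.75.

-8.75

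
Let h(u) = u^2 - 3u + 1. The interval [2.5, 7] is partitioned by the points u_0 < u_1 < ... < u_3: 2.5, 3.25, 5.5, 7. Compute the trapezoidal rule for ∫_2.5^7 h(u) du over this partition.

52.03125

Subinterval widths: 0.75, 2.25, 1.5.
h(2.5) = -0.25, h(3.25) = 1.8125, h(5.5) = 14.75, h(7) = 29.
On each subinterval the trapezoid contributes (Δu_i/2)·[h(u_{i-1}) + h(u_i)].
Sum = 52.03125.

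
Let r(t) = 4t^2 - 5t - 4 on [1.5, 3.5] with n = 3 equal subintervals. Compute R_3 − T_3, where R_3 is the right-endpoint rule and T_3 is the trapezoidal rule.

R_3 ≈ 30.25925926.
T_3 ≈ 20.25925926.
R_3 − T_3 = 10.

10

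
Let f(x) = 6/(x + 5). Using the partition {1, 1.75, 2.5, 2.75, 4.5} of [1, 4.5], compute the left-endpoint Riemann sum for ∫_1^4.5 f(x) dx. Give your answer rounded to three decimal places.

Subinterval widths: 0.75, 0.75, 0.25, 1.75.
Left endpoints: 1, 1.75, 2.5, 2.75.
f(1) = 1, f(1.75) = 8/9, f(2.5) = 0.8, f(2.75) = 24/31.
Sum = Σ Δx_i · f(x_i).
Sum ≈ 2.972.

2.972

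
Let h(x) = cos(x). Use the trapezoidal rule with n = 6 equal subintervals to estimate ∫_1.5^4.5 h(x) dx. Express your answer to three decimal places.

Δx = (4.5 − 1.5)/6 = 0.5.
h(1.5) ≈ 0.071, h(2) ≈ -0.416, h(2.5) ≈ -0.801, h(3) ≈ -0.990, h(3.5) ≈ -0.936, h(4) ≈ -0.654, h(4.5) ≈ -0.211.
T_6 = (Δx/2)·[h(x_0) + 2h(x_1) + ... + 2h(x_{5}) + h(x_6)].
Sum ≈ -1.934.

-1.934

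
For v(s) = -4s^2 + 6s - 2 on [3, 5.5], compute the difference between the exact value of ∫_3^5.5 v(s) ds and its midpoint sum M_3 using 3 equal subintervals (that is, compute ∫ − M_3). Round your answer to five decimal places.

-0.57870

Exact integral: ∫_3^5.5 v(s) ds ≈ -127.0833333.
M_3 ≈ -126.5046296.
Error ≈ -127.0833333 − (-126.5046296) ≈ -0.57870.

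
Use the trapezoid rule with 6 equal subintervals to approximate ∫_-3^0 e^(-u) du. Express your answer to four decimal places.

19.4815

Δu = (0 − (-3))/6 = 0.5.
f(-3) ≈ 20.0855, f(-2.5) ≈ 12.1825, f(-2) ≈ 7.3891, f(-1.5) ≈ 4.4817, f(-1) ≈ 2.7183, f(-0.5) ≈ 1.6487, f(0) ≈ 1.0000.
T_6 = (Δu/2)·[f(u_0) + 2f(u_1) + ... + 2f(u_{5}) + f(u_6)].
Sum ≈ 19.4815.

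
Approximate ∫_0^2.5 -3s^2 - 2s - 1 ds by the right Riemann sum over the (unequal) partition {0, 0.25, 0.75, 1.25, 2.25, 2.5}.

Subinterval widths: 0.25, 0.5, 0.5, 1, 0.25.
Right endpoints: 0.25, 0.75, 1.25, 2.25, 2.5.
f(0.25) = -1.6875, f(0.75) = -4.1875, f(1.25) = -8.1875, f(2.25) = -20.6875, f(2.5) = -24.75.
Sum = Σ Δs_i · f(s_i).
Sum = -33.484375.

-33.484375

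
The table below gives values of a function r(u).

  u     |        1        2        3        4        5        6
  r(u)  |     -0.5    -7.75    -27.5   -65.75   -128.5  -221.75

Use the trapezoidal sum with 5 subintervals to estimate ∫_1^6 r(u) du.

Δu = 1.
T_5 = (1/2)·[(-0.5) + 2·(-7.75) + 2·(-27.5) + 2·(-65.75) + 2·(-128.5) + (-221.75)] = -340.625.

-340.625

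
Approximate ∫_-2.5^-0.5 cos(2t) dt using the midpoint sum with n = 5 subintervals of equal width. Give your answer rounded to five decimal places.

Δt = (-0.5 − (-2.5))/5 = 0.4.
Midpoints: -2.3, -1.9, -1.5, -1.1, -0.7.
f(-2.3) ≈ -0.11215, f(-1.9) ≈ -0.79097, f(-1.5) ≈ -0.98999, f(-1.1) ≈ -0.58850, f(-0.7) ≈ 0.16997.
Sum = Δt · [f(-2.3) + f(-1.9) + f(-1.5) + f(-1.1) + f(-0.7)].
Sum ≈ -0.92466.

-0.92466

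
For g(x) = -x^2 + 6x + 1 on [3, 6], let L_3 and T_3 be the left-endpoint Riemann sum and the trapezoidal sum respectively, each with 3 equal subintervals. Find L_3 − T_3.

4.5

L_3 = 25.
T_3 = 20.5.
L_3 − T_3 = 4.5.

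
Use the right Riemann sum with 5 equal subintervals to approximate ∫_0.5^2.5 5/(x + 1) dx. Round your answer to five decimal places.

Δx = (2.5 − 0.5)/5 = 0.4.
Right endpoints: 0.9, 1.3, 1.7, 2.1, 2.5.
f(0.9) = 50/19, f(1.3) = 50/23, f(1.7) = 50/27, f(2.1) = 50/31, f(2.5) = 10/7.
Sum = Δx · [f(0.9) + f(1.3) + f(1.7) + f(2.1) + f(2.5)].
Sum ≈ 3.87953.

3.87953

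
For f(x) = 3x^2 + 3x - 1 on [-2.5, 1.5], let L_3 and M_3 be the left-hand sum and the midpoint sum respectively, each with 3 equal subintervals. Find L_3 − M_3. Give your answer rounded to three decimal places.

L_3 ≈ 12.55556.
M_3 ≈ 7.22222.
L_3 − M_3 ≈ 5.333.

5.333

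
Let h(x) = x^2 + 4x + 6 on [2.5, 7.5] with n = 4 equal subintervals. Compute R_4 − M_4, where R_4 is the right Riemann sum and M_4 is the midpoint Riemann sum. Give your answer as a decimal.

45.703125

R_4 = 310.46875.
M_4 = 264.765625.
R_4 − M_4 = 45.703125.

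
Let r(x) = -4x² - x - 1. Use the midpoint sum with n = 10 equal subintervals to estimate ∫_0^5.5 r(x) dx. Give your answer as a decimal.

Δx = (5.5 − 0)/10 = 0.55.
Midpoints: 0.275, 0.825, 1.375, 1.925, 2.475, 3.025, 3.575, 4.125, 4.675, 5.225.
r(0.275) = -1.5775, r(0.825) = -4.5475, r(1.375) = -9.9375, r(1.925) = -17.7475, r(2.475) = -27.9775, r(3.025) = -40.6275, r(3.575) = -55.6975, r(4.125) = -73.1875, r(4.675) = -93.0975, r(5.225) = -115.4275.
Sum = Δx · [r(0.275) + r(0.825) + r(1.375) + ...].
Sum = -241.90375.

-241.90375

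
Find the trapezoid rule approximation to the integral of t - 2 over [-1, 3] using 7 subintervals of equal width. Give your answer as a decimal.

-4

Δt = (3 − (-1))/7 = 4/7.
f(-1) = -3, f(-3/7) = -17/7, f(1/7) = -13/7, f(5/7) = -9/7, f(9/7) = -5/7, f(13/7) = -1/7, f(17/7) = 3/7, f(3) = 1.
T_7 = (Δt/2)·[f(t_0) + 2f(t_1) + ... + 2f(t_{6}) + f(t_7)].
Sum = -4.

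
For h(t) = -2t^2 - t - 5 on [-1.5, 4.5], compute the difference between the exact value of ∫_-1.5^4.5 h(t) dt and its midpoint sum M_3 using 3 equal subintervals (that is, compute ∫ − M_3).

Exact integral: ∫_-1.5^4.5 h(t) dt = -102.
M_3 = -98.
Error = -102 − (-98) = -4.

-4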